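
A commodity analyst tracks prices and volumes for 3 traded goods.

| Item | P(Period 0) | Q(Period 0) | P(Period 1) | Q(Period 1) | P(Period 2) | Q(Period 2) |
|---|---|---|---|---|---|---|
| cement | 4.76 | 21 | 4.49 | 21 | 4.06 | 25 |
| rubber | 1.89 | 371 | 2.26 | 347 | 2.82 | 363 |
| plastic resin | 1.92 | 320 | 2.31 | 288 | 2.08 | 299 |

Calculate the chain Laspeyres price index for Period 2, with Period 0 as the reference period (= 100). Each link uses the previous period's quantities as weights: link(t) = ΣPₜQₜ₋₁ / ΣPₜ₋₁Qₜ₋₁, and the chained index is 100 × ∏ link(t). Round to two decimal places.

Link Period 0→Period 1:
ΣP(Period 1)Q(Period 0) = 4.49×21 + 2.26×371 + 2.31×320 = 94.29 + 838.46 + 739.2 = 1671.95
ΣP(Period 0)Q(Period 0) = 4.76×21 + 1.89×371 + 1.92×320 = 99.96 + 701.19 + 614.4 = 1415.55
link = 1671.95/1415.55 = 1.181131
Link Period 1→Period 2:
ΣP(Period 2)Q(Period 1) = 4.06×21 + 2.82×347 + 2.08×288 = 85.26 + 978.54 + 599.04 = 1662.84
ΣP(Period 1)Q(Period 1) = 4.49×21 + 2.26×347 + 2.31×288 = 94.29 + 784.22 + 665.28 = 1543.79
link = 1662.84/1543.79 = 1.077115
Chained index = 100 × 1.181131 × 1.077115 = 127.2214

127.22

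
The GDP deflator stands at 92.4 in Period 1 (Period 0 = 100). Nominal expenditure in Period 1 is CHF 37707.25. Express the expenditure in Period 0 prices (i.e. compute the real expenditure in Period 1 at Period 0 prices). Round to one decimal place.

Real = Nominal ÷ (Index/100) = 37707.25 ÷ (92.4/100)
     = 37707.25 ÷ 0.924 = 40808.7121

40808.7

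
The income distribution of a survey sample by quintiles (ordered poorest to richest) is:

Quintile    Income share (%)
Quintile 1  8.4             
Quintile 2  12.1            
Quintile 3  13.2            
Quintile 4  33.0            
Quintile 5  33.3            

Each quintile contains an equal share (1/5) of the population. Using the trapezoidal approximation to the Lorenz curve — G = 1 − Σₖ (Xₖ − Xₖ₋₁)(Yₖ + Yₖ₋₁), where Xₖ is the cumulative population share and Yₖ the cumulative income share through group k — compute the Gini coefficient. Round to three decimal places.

Cumulative income shares Yₖ: 0.0840, 0.2050, 0.3370, 0.6670, 1.0000
Σ (Xₖ−Xₖ₋₁)(Yₖ+Yₖ₋₁) = (1/5)(0.0840+0.0000) + (1/5)(0.2050+0.0840) + (1/5)(0.3370+0.2050) + (1/5)(0.6670+0.3370) + (1/5)(1.0000+0.6670)
  = 0.0168 + 0.0578 + 0.1084 + 0.2008 + 0.3334 = 0.7172
G = 1 − 0.7172 = 0.2828

0.283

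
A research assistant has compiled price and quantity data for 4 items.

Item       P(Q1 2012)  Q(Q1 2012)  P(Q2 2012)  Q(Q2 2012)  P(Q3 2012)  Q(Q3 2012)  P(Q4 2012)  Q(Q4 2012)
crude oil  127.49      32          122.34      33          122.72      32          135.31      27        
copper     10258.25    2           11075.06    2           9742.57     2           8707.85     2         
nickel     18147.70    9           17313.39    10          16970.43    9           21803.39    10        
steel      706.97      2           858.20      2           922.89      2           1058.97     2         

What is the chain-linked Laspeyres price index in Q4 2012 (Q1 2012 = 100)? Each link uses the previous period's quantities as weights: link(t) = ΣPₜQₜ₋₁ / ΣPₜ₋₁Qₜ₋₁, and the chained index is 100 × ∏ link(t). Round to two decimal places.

116.36

Link Q1 2012→Q2 2012:
ΣP(Q2 2012)Q(Q1 2012) = 122.34×32 + 11075.06×2 + 17313.39×9 + 858.20×2 = 3914.88 + 22150.12 + 155820.51 + 1716.4 = 183601.91
ΣP(Q1 2012)Q(Q1 2012) = 127.49×32 + 10258.25×2 + 18147.70×9 + 706.97×2 = 4079.68 + 20516.5 + 163329.3 + 1413.94 = 189339.42
link = 183601.91/189339.42 = 0.969697
Link Q2 2012→Q3 2012:
ΣP(Q3 2012)Q(Q2 2012) = 122.72×33 + 9742.57×2 + 16970.43×10 + 922.89×2 = 4049.76 + 19485.14 + 169704.3 + 1845.78 = 195084.98
ΣP(Q2 2012)Q(Q2 2012) = 122.34×33 + 11075.06×2 + 17313.39×10 + 858.20×2 = 4037.22 + 22150.12 + 173133.9 + 1716.4 = 201037.64
link = 195084.98/201037.64 = 0.970390
Link Q3 2012→Q4 2012:
ΣP(Q4 2012)Q(Q3 2012) = 135.31×32 + 8707.85×2 + 21803.39×9 + 1058.97×2 = 4329.92 + 17415.7 + 196230.51 + 2117.94 = 220094.07
ΣP(Q3 2012)Q(Q3 2012) = 122.72×32 + 9742.57×2 + 16970.43×9 + 922.89×2 = 3927.04 + 19485.14 + 152733.87 + 1845.78 = 177991.83
link = 220094.07/177991.83 = 1.236540
Chained index = 100 × 0.969697 × 0.970390 × 1.236540 = 116.3566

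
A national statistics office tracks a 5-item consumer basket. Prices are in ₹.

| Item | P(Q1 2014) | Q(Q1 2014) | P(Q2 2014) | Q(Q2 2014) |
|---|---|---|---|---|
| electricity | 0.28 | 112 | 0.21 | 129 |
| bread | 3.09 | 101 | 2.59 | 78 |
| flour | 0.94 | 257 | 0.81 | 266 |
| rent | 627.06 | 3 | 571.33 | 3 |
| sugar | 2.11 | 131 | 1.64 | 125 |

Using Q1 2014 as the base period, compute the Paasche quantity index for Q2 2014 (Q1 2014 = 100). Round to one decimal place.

97.6

Paasche quantity index uses current-period prices as weights.
ΣP(Q2 2014)·Q(Q2 2014) = 0.21×129 + 2.59×78 + 0.81×266 + 571.33×3 + 1.64×125 = 27.09 + 202.02 + 215.46 + 1713.99 + 205 = 2363.56
ΣP(Q2 2014)·Q(Q1 2014) = 0.21×112 + 2.59×101 + 0.81×257 + 571.33×3 + 1.64×131 = 23.52 + 261.59 + 208.17 + 1713.99 + 214.84 = 2422.11
Index = 2363.56 / 2422.11 × 100 = 97.5827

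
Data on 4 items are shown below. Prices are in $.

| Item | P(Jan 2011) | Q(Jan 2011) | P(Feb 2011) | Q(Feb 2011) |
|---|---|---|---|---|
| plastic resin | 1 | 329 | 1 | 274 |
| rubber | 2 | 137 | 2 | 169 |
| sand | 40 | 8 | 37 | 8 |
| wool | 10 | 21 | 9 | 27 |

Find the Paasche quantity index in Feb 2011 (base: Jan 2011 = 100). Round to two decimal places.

Paasche quantity index uses current-period prices as weights.
ΣP(Feb 2011)·Q(Feb 2011) = 1×274 + 2×169 + 37×8 + 9×27 = 274 + 338 + 296 + 243 = 1151
ΣP(Feb 2011)·Q(Jan 2011) = 1×329 + 2×137 + 37×8 + 9×21 = 329 + 274 + 296 + 189 = 1088
Index = 1151 / 1088 × 100 = 105.7904

105.79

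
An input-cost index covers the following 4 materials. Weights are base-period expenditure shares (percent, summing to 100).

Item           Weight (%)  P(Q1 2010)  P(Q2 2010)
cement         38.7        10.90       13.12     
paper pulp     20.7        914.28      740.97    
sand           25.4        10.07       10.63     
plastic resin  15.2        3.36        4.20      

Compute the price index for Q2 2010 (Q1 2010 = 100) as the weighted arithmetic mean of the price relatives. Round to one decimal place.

109.2

cement: 38.7 × (13.12/10.90) = 38.7 × 1.203670 = 46.5820
paper pulp: 20.7 × (740.97/914.28) = 20.7 × 0.810441 = 16.7761
sand: 25.4 × (10.63/10.07) = 25.4 × 1.055611 = 26.8125
plastic resin: 15.2 × (4.20/3.36) = 15.2 × 1.250000 = 19.0000
Index = Σ wᵢ·(p₁ᵢ/p₀ᵢ) = 46.5820 + 16.7761 + 26.8125 + 19.0000 = 109.1707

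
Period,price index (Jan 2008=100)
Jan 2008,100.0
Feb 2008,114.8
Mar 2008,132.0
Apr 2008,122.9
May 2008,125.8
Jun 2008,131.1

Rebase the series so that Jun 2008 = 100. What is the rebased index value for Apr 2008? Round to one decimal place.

Rebased(Apr 2008) = 122.9 / 131.1 × 100 = 93.7452

93.7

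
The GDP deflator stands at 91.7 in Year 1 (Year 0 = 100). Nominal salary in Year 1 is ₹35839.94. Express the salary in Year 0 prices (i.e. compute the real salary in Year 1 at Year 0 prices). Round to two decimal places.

39083.90

Real = Nominal ÷ (Index/100) = 35839.94 ÷ (91.7/100)
     = 35839.94 ÷ 0.917 = 39083.9040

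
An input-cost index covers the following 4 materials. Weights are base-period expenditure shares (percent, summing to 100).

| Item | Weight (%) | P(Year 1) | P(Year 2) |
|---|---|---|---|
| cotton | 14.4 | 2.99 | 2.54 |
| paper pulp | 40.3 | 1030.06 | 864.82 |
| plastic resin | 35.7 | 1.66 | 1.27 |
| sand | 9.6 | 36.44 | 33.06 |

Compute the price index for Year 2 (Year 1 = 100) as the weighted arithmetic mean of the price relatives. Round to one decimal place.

cotton: 14.4 × (2.54/2.99) = 14.4 × 0.849498 = 12.2328
paper pulp: 40.3 × (864.82/1030.06) = 40.3 × 0.839582 = 33.8352
plastic resin: 35.7 × (1.27/1.66) = 35.7 × 0.765060 = 27.3127
sand: 9.6 × (33.06/36.44) = 9.6 × 0.907245 = 8.7095
Index = Σ wᵢ·(p₁ᵢ/p₀ᵢ) = 12.2328 + 33.8352 + 27.3127 + 8.7095 = 82.0901

82.1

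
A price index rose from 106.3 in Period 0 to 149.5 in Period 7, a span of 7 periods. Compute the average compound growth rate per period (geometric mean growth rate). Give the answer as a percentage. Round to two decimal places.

Growth factor = (149.5/106.3)^(1/7) = (1.406397)^(1/7) = 1.049925
Growth rate = 1.049925 − 1 = 0.049925 = 4.9925%

4.99%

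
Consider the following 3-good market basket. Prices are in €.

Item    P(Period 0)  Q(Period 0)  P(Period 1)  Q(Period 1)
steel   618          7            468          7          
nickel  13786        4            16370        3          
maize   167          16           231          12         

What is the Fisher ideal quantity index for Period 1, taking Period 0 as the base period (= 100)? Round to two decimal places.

76.43

Laspeyres component (base-period weights):
ΣP(Period 0)Q(Period 1) = 618×7 + 13786×3 + 167×12 = 4326 + 41358 + 2004 = 47688
ΣP(Period 0)Q(Period 0) = 618×7 + 13786×4 + 167×16 = 4326 + 55144 + 2672 = 62142
L = 47688 / 62142 × 100 = 76.7404
Paasche component (current-period weights):
ΣP(Period 1)Q(Period 1) = 468×7 + 16370×3 + 231×12 = 3276 + 49110 + 2772 = 55158
ΣP(Period 1)Q(Period 0) = 468×7 + 16370×4 + 231×16 = 3276 + 65480 + 3696 = 72452
P = 55158 / 72452 × 100 = 76.1304
Fisher = √(L × P) = √(76.7404 × 76.1304) = 76.4348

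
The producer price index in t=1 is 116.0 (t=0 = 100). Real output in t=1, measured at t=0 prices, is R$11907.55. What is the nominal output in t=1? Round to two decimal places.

Nominal = Real × (Index/100) = 11907.55 × (116.0/100)
        = 11907.55 × 1.160 = 13812.7580

13812.76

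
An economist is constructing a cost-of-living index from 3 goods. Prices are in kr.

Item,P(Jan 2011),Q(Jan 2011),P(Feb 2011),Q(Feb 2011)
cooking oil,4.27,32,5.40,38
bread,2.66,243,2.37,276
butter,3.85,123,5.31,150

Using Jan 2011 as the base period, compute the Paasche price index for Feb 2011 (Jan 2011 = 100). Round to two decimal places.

Paasche price index uses current-period quantities as weights.
ΣP(Feb 2011)·Q(Feb 2011) = 5.40×38 + 2.37×276 + 5.31×150 = 205.2 + 654.12 + 796.5 = 1655.82
ΣP(Jan 2011)·Q(Feb 2011) = 4.27×38 + 2.66×276 + 3.85×150 = 162.26 + 734.16 + 577.5 = 1473.92
Index = 1655.82 / 1473.92 × 100 = 112.3412

112.34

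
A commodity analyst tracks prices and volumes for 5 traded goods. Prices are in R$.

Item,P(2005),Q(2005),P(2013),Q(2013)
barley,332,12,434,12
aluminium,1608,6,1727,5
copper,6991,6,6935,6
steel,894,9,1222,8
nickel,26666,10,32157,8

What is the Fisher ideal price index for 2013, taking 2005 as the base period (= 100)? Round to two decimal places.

117.75

Laspeyres component (base-period weights):
ΣP(2013)Q(2005) = 434×12 + 1727×6 + 6935×6 + 1222×9 + 32157×10 = 5208 + 10362 + 41610 + 10998 + 321570 = 389748
ΣP(2005)Q(2005) = 332×12 + 1608×6 + 6991×6 + 894×9 + 26666×10 = 3984 + 9648 + 41946 + 8046 + 266660 = 330284
L = 389748 / 330284 × 100 = 118.0039
Paasche component (current-period weights):
ΣP(2013)Q(2013) = 434×12 + 1727×5 + 6935×6 + 1222×8 + 32157×8 = 5208 + 8635 + 41610 + 9776 + 257256 = 322485
ΣP(2005)Q(2013) = 332×12 + 1608×5 + 6991×6 + 894×8 + 26666×8 = 3984 + 8040 + 41946 + 7152 + 213328 = 274450
P = 322485 / 274450 × 100 = 117.5023
Fisher = √(L × P) = √(118.0039 × 117.5023) = 117.7528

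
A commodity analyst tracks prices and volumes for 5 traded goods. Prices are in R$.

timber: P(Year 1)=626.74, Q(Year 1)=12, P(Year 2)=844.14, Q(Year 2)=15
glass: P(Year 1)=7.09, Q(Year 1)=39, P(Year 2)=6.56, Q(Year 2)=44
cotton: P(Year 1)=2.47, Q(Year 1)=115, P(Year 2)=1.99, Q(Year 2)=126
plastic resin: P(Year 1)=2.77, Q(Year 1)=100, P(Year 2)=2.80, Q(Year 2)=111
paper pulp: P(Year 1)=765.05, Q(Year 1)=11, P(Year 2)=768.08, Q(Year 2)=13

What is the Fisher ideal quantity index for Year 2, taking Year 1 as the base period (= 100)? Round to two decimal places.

Laspeyres component (base-period weights):
ΣP(Year 1)Q(Year 2) = 626.74×15 + 7.09×44 + 2.47×126 + 2.77×111 + 765.05×13 = 9401.1 + 311.96 + 311.22 + 307.47 + 9945.65 = 20277.4
ΣP(Year 1)Q(Year 1) = 626.74×12 + 7.09×39 + 2.47×115 + 2.77×100 + 765.05×11 = 7520.88 + 276.51 + 284.05 + 277 + 8415.55 = 16773.99
L = 20277.4 / 16773.99 × 100 = 120.8860
Paasche component (current-period weights):
ΣP(Year 2)Q(Year 2) = 844.14×15 + 6.56×44 + 1.99×126 + 2.80×111 + 768.08×13 = 12662.1 + 288.64 + 250.74 + 310.8 + 9985.04 = 23497.32
ΣP(Year 2)Q(Year 1) = 844.14×12 + 6.56×39 + 1.99×115 + 2.80×100 + 768.08×11 = 10129.68 + 255.84 + 228.85 + 280 + 8448.88 = 19343.25
P = 23497.32 / 19343.25 × 100 = 121.4756
Fisher = √(L × P) = √(120.8860 × 121.4756) = 121.1804

121.18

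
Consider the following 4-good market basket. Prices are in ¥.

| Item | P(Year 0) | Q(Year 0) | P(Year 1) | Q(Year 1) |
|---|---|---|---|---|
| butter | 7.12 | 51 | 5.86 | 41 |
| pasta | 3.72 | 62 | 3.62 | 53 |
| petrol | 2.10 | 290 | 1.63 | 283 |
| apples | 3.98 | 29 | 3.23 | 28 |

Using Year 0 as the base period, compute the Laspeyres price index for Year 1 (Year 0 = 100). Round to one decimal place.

82.7

Laspeyres price index uses base-period quantities as weights.
ΣP(Year 1)·Q(Year 0) = 5.86×51 + 3.62×62 + 1.63×290 + 3.23×29 = 298.86 + 224.44 + 472.7 + 93.67 = 1089.67
ΣP(Year 0)·Q(Year 0) = 7.12×51 + 3.72×62 + 2.10×290 + 3.98×29 = 363.12 + 230.64 + 609 + 115.42 = 1318.18
Index = 1089.67 / 1318.18 × 100 = 82.6647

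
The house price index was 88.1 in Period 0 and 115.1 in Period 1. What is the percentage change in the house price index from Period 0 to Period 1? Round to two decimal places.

30.65%

Change = (115.1 − 88.1) / 88.1 × 100
       = 27.0 / 88.1 × 100 = 30.6470%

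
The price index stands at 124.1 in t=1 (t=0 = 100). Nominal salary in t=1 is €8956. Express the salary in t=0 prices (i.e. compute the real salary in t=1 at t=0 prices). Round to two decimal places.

Real = Nominal ÷ (Index/100) = 8956 ÷ (124.1/100)
     = 8956 ÷ 1.241 = 7216.7607

7216.76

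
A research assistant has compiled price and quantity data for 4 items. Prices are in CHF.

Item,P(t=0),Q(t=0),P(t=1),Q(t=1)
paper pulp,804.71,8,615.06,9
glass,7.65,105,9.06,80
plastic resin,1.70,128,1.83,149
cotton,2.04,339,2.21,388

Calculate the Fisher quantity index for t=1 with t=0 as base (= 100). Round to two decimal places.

Laspeyres component (base-period weights):
ΣP(t=0)Q(t=1) = 804.71×9 + 7.65×80 + 1.70×149 + 2.04×388 = 7242.39 + 612 + 253.3 + 791.52 = 8899.21
ΣP(t=0)Q(t=0) = 804.71×8 + 7.65×105 + 1.70×128 + 2.04×339 = 6437.68 + 803.25 + 217.6 + 691.56 = 8150.09
L = 8899.21 / 8150.09 × 100 = 109.1916
Paasche component (current-period weights):
ΣP(t=1)Q(t=1) = 615.06×9 + 9.06×80 + 1.83×149 + 2.21×388 = 5535.54 + 724.8 + 272.67 + 857.48 = 7390.49
ΣP(t=1)Q(t=0) = 615.06×8 + 9.06×105 + 1.83×128 + 2.21×339 = 4920.48 + 951.3 + 234.24 + 749.19 = 6855.21
P = 7390.49 / 6855.21 × 100 = 107.8084
Fisher = √(L × P) = √(109.1916 × 107.8084) = 108.4978

108.50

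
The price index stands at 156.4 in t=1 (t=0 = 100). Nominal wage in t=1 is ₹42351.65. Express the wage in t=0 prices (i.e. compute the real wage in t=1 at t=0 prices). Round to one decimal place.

27079.1

Real = Nominal ÷ (Index/100) = 42351.65 ÷ (156.4/100)
     = 42351.65 ÷ 1.564 = 27079.0601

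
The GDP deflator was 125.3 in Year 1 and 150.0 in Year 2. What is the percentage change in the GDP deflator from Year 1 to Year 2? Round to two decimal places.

Change = (150.0 − 125.3) / 125.3 × 100
       = 24.7 / 125.3 × 100 = 19.7127%

19.71%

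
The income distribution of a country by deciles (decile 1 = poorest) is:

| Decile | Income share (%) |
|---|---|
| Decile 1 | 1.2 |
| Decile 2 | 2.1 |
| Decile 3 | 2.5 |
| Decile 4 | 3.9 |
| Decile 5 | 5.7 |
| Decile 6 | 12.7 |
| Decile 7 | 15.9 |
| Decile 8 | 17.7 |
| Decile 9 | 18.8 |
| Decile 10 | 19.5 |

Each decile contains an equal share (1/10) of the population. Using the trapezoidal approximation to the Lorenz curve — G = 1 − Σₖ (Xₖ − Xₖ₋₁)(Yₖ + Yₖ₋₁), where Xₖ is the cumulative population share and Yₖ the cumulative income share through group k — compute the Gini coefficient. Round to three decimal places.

Cumulative income shares Yₖ: 0.0120, 0.0330, 0.0580, 0.0970, 0.1540, 0.2810, 0.4400, 0.6170, 0.8050, 1.0000
Σ (Xₖ−Xₖ₋₁)(Yₖ+Yₖ₋₁) = (1/10)(0.0120+0.0000) + (1/10)(0.0330+0.0120) + (1/10)(0.0580+0.0330) + (1/10)(0.0970+0.0580) + (1/10)(0.1540+0.0970) + (1/10)(0.2810+0.1540) + (1/10)(0.4400+0.2810) + (1/10)(0.6170+0.4400) + (1/10)(0.8050+0.6170) + (1/10)(1.0000+0.8050)
  = 0.0012 + 0.0045 + 0.0091 + 0.0155 + 0.0251 + 0.0435 + 0.0721 + 0.1057 + 0.1422 + 0.1805 = 0.5994
G = 1 − 0.5994 = 0.4006

0.401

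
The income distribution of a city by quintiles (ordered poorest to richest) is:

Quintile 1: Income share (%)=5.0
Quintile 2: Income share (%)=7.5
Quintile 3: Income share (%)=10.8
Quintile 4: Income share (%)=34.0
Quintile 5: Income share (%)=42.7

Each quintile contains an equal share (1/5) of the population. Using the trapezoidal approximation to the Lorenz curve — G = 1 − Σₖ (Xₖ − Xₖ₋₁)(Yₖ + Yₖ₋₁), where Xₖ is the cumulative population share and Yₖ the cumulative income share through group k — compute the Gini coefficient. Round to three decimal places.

0.408

Cumulative income shares Yₖ: 0.0500, 0.1250, 0.2330, 0.5730, 1.0000
Σ (Xₖ−Xₖ₋₁)(Yₖ+Yₖ₋₁) = (1/5)(0.0500+0.0000) + (1/5)(0.1250+0.0500) + (1/5)(0.2330+0.1250) + (1/5)(0.5730+0.2330) + (1/5)(1.0000+0.5730)
  = 0.0100 + 0.0350 + 0.0716 + 0.1612 + 0.3146 = 0.5924
G = 1 − 0.5924 = 0.4076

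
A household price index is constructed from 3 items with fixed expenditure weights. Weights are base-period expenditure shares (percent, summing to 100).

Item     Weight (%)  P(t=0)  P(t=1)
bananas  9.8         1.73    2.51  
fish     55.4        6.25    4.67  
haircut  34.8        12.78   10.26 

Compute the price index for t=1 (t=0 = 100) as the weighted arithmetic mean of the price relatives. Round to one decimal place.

bananas: 9.8 × (2.51/1.73) = 9.8 × 1.450867 = 14.2185
fish: 55.4 × (4.67/6.25) = 55.4 × 0.747200 = 41.3949
haircut: 34.8 × (10.26/12.78) = 34.8 × 0.802817 = 27.9380
Index = Σ wᵢ·(p₁ᵢ/p₀ᵢ) = 14.2185 + 41.3949 + 27.9380 = 83.5514

83.6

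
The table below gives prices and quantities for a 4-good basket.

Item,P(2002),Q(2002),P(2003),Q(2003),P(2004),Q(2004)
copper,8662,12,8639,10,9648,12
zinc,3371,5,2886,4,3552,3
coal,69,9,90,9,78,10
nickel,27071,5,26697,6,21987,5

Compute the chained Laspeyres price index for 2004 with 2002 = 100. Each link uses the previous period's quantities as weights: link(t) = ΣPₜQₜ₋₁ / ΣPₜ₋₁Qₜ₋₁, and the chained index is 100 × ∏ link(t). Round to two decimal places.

Link 2002→2003:
ΣP(2003)Q(2002) = 8639×12 + 2886×5 + 90×9 + 26697×5 = 103668 + 14430 + 810 + 133485 = 252393
ΣP(2002)Q(2002) = 8662×12 + 3371×5 + 69×9 + 27071×5 = 103944 + 16855 + 621 + 135355 = 256775
link = 252393/256775 = 0.982934
Link 2003→2004:
ΣP(2004)Q(2003) = 9648×10 + 3552×4 + 78×9 + 21987×6 = 96480 + 14208 + 702 + 131922 = 243312
ΣP(2003)Q(2003) = 8639×10 + 2886×4 + 90×9 + 26697×6 = 86390 + 11544 + 810 + 160182 = 258926
link = 243312/258926 = 0.939697
Chained index = 100 × 0.982934 × 0.939697 = 92.3661

92.37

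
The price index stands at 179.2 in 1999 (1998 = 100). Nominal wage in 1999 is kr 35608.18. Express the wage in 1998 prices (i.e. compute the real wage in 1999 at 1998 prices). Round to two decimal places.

19870.64

Real = Nominal ÷ (Index/100) = 35608.18 ÷ (179.2/100)
     = 35608.18 ÷ 1.792 = 19870.6362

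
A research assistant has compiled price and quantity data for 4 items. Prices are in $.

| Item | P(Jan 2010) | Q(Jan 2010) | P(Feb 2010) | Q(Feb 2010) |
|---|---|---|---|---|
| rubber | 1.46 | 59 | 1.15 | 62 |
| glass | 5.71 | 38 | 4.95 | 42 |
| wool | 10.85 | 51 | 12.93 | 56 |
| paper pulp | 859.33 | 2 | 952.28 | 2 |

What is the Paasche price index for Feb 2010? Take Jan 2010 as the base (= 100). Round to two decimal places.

Paasche price index uses current-period quantities as weights.
ΣP(Feb 2010)·Q(Feb 2010) = 1.15×62 + 4.95×42 + 12.93×56 + 952.28×2 = 71.3 + 207.9 + 724.08 + 1904.56 = 2907.84
ΣP(Jan 2010)·Q(Feb 2010) = 1.46×62 + 5.71×42 + 10.85×56 + 859.33×2 = 90.52 + 239.82 + 607.6 + 1718.66 = 2656.6
Index = 2907.84 / 2656.6 × 100 = 109.4572

109.46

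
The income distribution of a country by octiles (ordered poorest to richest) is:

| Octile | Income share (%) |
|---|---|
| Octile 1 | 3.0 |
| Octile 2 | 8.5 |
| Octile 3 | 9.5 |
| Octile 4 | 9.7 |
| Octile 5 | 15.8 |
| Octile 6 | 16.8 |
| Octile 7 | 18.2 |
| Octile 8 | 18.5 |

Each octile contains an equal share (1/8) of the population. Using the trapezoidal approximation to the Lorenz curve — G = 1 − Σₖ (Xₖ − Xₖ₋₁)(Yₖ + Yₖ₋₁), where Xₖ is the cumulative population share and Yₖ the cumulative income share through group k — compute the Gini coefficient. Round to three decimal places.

0.231

Cumulative income shares Yₖ: 0.0300, 0.1150, 0.2100, 0.3070, 0.4650, 0.6330, 0.8150, 1.0000
Σ (Xₖ−Xₖ₋₁)(Yₖ+Yₖ₋₁) = (1/8)(0.0300+0.0000) + (1/8)(0.1150+0.0300) + (1/8)(0.2100+0.1150) + (1/8)(0.3070+0.2100) + (1/8)(0.4650+0.3070) + (1/8)(0.6330+0.4650) + (1/8)(0.8150+0.6330) + (1/8)(1.0000+0.8150)
  = 0.0037 + 0.0181 + 0.0406 + 0.0646 + 0.0965 + 0.1372 + 0.1810 + 0.2269 = 0.7687
G = 1 − 0.7687 = 0.2313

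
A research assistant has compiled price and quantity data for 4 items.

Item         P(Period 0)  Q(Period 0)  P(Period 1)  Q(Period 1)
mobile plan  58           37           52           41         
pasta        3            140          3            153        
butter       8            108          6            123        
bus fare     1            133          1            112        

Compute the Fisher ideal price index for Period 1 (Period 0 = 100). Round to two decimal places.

87.60

Laspeyres component (base-period weights):
ΣP(Period 1)Q(Period 0) = 52×37 + 3×140 + 6×108 + 1×133 = 1924 + 420 + 648 + 133 = 3125
ΣP(Period 0)Q(Period 0) = 58×37 + 3×140 + 8×108 + 1×133 = 2146 + 420 + 864 + 133 = 3563
L = 3125 / 3563 × 100 = 87.7070
Paasche component (current-period weights):
ΣP(Period 1)Q(Period 1) = 52×41 + 3×153 + 6×123 + 1×112 = 2132 + 459 + 738 + 112 = 3441
ΣP(Period 0)Q(Period 1) = 58×41 + 3×153 + 8×123 + 1×112 = 2378 + 459 + 984 + 112 = 3933
P = 3441 / 3933 × 100 = 87.4905
Fisher = √(L × P) = √(87.7070 × 87.4905) = 87.5987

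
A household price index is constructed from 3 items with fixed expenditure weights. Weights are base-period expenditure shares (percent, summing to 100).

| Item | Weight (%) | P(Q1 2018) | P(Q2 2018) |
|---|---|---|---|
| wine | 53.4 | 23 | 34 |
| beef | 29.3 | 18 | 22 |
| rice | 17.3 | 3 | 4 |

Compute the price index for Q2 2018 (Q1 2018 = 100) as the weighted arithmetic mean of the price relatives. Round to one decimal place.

137.8

wine: 53.4 × (34/23) = 53.4 × 1.478261 = 78.9391
beef: 29.3 × (22/18) = 29.3 × 1.222222 = 35.8111
rice: 17.3 × (4/3) = 17.3 × 1.333333 = 23.0667
Index = Σ wᵢ·(p₁ᵢ/p₀ᵢ) = 78.9391 + 35.8111 + 23.0667 = 137.8169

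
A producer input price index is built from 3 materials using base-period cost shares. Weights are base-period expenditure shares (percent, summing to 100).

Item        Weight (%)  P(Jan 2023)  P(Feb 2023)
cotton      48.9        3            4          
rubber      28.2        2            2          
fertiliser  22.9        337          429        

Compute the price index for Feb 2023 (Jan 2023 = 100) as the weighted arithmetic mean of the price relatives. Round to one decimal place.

cotton: 48.9 × (4/3) = 48.9 × 1.333333 = 65.2000
rubber: 28.2 × (2/2) = 28.2 × 1.000000 = 28.2000
fertiliser: 22.9 × (429/337) = 22.9 × 1.272997 = 29.1516
Index = Σ wᵢ·(p₁ᵢ/p₀ᵢ) = 65.2000 + 28.2000 + 29.1516 = 122.5516

122.6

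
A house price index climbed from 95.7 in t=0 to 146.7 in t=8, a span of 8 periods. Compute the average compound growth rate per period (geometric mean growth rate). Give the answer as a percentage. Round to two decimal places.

5.48%

Growth factor = (146.7/95.7)^(1/8) = (1.532915)^(1/8) = 1.054848
Growth rate = 1.054848 − 1 = 0.054848 = 5.4848%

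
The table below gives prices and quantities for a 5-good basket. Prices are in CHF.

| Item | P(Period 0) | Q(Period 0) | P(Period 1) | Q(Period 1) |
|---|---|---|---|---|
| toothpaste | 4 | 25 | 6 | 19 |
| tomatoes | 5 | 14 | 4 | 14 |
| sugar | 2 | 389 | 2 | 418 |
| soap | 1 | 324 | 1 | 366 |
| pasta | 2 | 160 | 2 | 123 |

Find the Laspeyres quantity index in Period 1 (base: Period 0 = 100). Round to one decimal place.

100.1

Laspeyres quantity index uses base-period prices as weights.
ΣP(Period 0)·Q(Period 1) = 4×19 + 5×14 + 2×418 + 1×366 + 2×123 = 76 + 70 + 836 + 366 + 246 = 1594
ΣP(Period 0)·Q(Period 0) = 4×25 + 5×14 + 2×389 + 1×324 + 2×160 = 100 + 70 + 778 + 324 + 320 = 1592
Index = 1594 / 1592 × 100 = 100.1256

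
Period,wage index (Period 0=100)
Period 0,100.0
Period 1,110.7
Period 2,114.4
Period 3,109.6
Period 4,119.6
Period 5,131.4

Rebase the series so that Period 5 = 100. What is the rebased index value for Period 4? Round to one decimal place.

91.0

Rebased(Period 4) = 119.6 / 131.4 × 100 = 91.0198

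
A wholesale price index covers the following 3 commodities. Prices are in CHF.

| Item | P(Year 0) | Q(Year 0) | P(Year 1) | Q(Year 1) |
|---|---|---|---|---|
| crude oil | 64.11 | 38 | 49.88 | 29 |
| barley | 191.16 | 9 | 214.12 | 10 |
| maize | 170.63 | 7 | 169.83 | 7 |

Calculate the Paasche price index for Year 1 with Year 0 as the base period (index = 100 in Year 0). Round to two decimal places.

Paasche price index uses current-period quantities as weights.
ΣP(Year 1)·Q(Year 1) = 49.88×29 + 214.12×10 + 169.83×7 = 1446.52 + 2141.2 + 1188.81 = 4776.53
ΣP(Year 0)·Q(Year 1) = 64.11×29 + 191.16×10 + 170.63×7 = 1859.19 + 1911.6 + 1194.41 = 4965.2
Index = 4776.53 / 4965.2 × 100 = 96.2002

96.20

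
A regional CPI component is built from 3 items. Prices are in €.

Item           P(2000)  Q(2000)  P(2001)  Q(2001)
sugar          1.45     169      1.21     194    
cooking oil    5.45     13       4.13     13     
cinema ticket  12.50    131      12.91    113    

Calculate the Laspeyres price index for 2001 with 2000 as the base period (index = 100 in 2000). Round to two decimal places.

99.79

Laspeyres price index uses base-period quantities as weights.
ΣP(2001)·Q(2000) = 1.21×169 + 4.13×13 + 12.91×131 = 204.49 + 53.69 + 1691.21 = 1949.39
ΣP(2000)·Q(2000) = 1.45×169 + 5.45×13 + 12.50×131 = 245.05 + 70.85 + 1637.5 = 1953.4
Index = 1949.39 / 1953.4 × 100 = 99.7947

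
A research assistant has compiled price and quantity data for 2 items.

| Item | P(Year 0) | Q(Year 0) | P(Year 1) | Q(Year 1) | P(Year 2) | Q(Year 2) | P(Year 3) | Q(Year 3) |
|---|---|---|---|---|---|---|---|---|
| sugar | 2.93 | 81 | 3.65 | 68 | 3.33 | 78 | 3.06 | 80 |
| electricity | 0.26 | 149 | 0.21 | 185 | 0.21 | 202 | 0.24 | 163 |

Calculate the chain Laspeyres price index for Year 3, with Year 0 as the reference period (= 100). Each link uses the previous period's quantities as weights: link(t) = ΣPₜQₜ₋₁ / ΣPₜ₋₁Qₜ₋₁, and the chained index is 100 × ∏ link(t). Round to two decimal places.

Link Year 0→Year 1:
ΣP(Year 1)Q(Year 0) = 3.65×81 + 0.21×149 = 295.65 + 31.29 = 326.94
ΣP(Year 0)Q(Year 0) = 2.93×81 + 0.26×149 = 237.33 + 38.74 = 276.07
link = 326.94/276.07 = 1.184265
Link Year 1→Year 2:
ΣP(Year 2)Q(Year 1) = 3.33×68 + 0.21×185 = 226.44 + 38.85 = 265.29
ΣP(Year 1)Q(Year 1) = 3.65×68 + 0.21×185 = 248.2 + 38.85 = 287.05
link = 265.29/287.05 = 0.924194
Link Year 2→Year 3:
ΣP(Year 3)Q(Year 2) = 3.06×78 + 0.24×202 = 238.68 + 48.48 = 287.16
ΣP(Year 2)Q(Year 2) = 3.33×78 + 0.21×202 = 259.74 + 42.42 = 302.16
link = 287.16/302.16 = 0.950357
Chained index = 100 × 1.184265 × 0.924194 × 0.950357 = 104.0158

104.02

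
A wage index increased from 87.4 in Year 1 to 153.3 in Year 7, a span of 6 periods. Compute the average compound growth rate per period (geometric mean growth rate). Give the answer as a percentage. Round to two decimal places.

Growth factor = (153.3/87.4)^(1/6) = (1.754005)^(1/6) = 1.098176
Growth rate = 1.098176 − 1 = 0.098176 = 9.8176%

9.82%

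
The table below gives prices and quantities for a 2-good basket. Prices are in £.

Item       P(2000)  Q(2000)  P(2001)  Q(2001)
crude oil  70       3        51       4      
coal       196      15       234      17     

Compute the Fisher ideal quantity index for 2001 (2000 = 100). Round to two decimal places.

114.42

Laspeyres component (base-period weights):
ΣP(2000)Q(2001) = 70×4 + 196×17 = 280 + 3332 = 3612
ΣP(2000)Q(2000) = 70×3 + 196×15 = 210 + 2940 = 3150
L = 3612 / 3150 × 100 = 114.6667
Paasche component (current-period weights):
ΣP(2001)Q(2001) = 51×4 + 234×17 = 204 + 3978 = 4182
ΣP(2001)Q(2000) = 51×3 + 234×15 = 153 + 3510 = 3663
P = 4182 / 3663 × 100 = 114.1687
Fisher = √(L × P) = √(114.6667 × 114.1687) = 114.4174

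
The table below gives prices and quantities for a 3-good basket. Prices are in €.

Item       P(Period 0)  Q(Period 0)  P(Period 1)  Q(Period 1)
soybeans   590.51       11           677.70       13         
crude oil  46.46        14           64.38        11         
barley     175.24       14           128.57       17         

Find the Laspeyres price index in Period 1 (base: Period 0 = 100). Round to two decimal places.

Laspeyres price index uses base-period quantities as weights.
ΣP(Period 1)·Q(Period 0) = 677.70×11 + 64.38×14 + 128.57×14 = 7454.7 + 901.32 + 1799.98 = 10156
ΣP(Period 0)·Q(Period 0) = 590.51×11 + 46.46×14 + 175.24×14 = 6495.61 + 650.44 + 2453.36 = 9599.41
Index = 10156 / 9599.41 × 100 = 105.7982

105.80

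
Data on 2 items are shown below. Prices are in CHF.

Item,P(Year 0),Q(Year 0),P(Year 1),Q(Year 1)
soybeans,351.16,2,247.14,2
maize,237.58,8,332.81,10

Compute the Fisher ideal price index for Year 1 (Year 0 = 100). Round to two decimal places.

Laspeyres component (base-period weights):
ΣP(Year 1)Q(Year 0) = 247.14×2 + 332.81×8 = 494.28 + 2662.48 = 3156.76
ΣP(Year 0)Q(Year 0) = 351.16×2 + 237.58×8 = 702.32 + 1900.64 = 2602.96
L = 3156.76 / 2602.96 × 100 = 121.2758
Paasche component (current-period weights):
ΣP(Year 1)Q(Year 1) = 247.14×2 + 332.81×10 = 494.28 + 3328.1 = 3822.38
ΣP(Year 0)Q(Year 1) = 351.16×2 + 237.58×10 = 702.32 + 2375.8 = 3078.12
P = 3822.38 / 3078.12 × 100 = 124.1790
Fisher = √(L × P) = √(121.2758 × 124.1790) = 122.7188

122.72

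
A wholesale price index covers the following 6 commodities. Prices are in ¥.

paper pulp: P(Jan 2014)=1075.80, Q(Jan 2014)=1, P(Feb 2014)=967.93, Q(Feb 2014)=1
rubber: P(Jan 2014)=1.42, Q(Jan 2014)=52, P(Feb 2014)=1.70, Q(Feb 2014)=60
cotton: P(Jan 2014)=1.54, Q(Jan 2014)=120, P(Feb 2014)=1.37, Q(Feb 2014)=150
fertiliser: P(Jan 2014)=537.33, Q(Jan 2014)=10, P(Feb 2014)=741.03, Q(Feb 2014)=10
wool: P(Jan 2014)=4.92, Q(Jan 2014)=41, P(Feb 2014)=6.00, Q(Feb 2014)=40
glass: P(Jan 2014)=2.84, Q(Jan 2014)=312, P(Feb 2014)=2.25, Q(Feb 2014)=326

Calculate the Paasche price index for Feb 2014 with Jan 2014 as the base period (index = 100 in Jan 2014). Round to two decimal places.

122.46

Paasche price index uses current-period quantities as weights.
ΣP(Feb 2014)·Q(Feb 2014) = 967.93×1 + 1.70×60 + 1.37×150 + 741.03×10 + 6.00×40 + 2.25×326 = 967.93 + 102 + 205.5 + 7410.3 + 240 + 733.5 = 9659.23
ΣP(Jan 2014)·Q(Feb 2014) = 1075.80×1 + 1.42×60 + 1.54×150 + 537.33×10 + 4.92×40 + 2.84×326 = 1075.8 + 85.2 + 231 + 5373.3 + 196.8 + 925.84 = 7887.94
Index = 9659.23 / 7887.94 × 100 = 122.4557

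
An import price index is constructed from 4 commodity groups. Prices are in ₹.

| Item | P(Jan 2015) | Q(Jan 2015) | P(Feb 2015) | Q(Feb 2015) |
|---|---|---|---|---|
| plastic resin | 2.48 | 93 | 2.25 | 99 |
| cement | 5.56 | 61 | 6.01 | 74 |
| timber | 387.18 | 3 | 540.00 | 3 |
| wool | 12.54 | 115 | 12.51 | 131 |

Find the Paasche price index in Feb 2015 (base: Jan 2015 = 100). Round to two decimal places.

113.44

Paasche price index uses current-period quantities as weights.
ΣP(Feb 2015)·Q(Feb 2015) = 2.25×99 + 6.01×74 + 540.00×3 + 12.51×131 = 222.75 + 444.74 + 1620 + 1638.81 = 3926.3
ΣP(Jan 2015)·Q(Feb 2015) = 2.48×99 + 5.56×74 + 387.18×3 + 12.54×131 = 245.52 + 411.44 + 1161.54 + 1642.74 = 3461.24
Index = 3926.3 / 3461.24 × 100 = 113.4362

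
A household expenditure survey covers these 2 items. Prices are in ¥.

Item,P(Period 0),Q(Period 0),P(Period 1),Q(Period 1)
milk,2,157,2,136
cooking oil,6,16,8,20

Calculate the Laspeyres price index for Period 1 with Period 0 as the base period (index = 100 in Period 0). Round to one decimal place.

107.8

Laspeyres price index uses base-period quantities as weights.
ΣP(Period 1)·Q(Period 0) = 2×157 + 8×16 = 314 + 128 = 442
ΣP(Period 0)·Q(Period 0) = 2×157 + 6×16 = 314 + 96 = 410
Index = 442 / 410 × 100 = 107.8049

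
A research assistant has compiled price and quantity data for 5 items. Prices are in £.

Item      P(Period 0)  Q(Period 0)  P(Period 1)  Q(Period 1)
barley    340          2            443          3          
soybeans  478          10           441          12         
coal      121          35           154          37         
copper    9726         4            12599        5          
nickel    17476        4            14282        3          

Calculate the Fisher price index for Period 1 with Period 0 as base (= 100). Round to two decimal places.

102.45

Laspeyres component (base-period weights):
ΣP(Period 1)Q(Period 0) = 443×2 + 441×10 + 154×35 + 12599×4 + 14282×4 = 886 + 4410 + 5390 + 50396 + 57128 = 118210
ΣP(Period 0)Q(Period 0) = 340×2 + 478×10 + 121×35 + 9726×4 + 17476×4 = 680 + 4780 + 4235 + 38904 + 69904 = 118503
L = 118210 / 118503 × 100 = 99.7527
Paasche component (current-period weights):
ΣP(Period 1)Q(Period 1) = 443×3 + 441×12 + 154×37 + 12599×5 + 14282×3 = 1329 + 5292 + 5698 + 62995 + 42846 = 118160
ΣP(Period 0)Q(Period 1) = 340×3 + 478×12 + 121×37 + 9726×5 + 17476×3 = 1020 + 5736 + 4477 + 48630 + 52428 = 112291
P = 118160 / 112291 × 100 = 105.2266
Fisher = √(L × P) = √(99.7527 × 105.2266) = 102.4531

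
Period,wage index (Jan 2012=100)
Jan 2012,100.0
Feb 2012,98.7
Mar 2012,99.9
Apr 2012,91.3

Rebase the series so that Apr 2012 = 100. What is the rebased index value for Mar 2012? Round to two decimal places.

109.42

Rebased(Mar 2012) = 99.9 / 91.3 × 100 = 109.4195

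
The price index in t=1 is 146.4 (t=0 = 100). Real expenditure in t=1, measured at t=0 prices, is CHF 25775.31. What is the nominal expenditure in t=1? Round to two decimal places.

Nominal = Real × (Index/100) = 25775.31 × (146.4/100)
        = 25775.31 × 1.464 = 37735.0538

37735.05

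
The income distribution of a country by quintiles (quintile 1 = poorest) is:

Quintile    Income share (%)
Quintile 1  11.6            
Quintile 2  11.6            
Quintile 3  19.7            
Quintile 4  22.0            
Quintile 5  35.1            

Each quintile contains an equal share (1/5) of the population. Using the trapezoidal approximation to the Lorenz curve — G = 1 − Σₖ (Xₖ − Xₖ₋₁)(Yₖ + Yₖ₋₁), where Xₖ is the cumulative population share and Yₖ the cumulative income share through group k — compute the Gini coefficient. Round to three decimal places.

Cumulative income shares Yₖ: 0.1160, 0.2320, 0.4290, 0.6490, 1.0000
Σ (Xₖ−Xₖ₋₁)(Yₖ+Yₖ₋₁) = (1/5)(0.1160+0.0000) + (1/5)(0.2320+0.1160) + (1/5)(0.4290+0.2320) + (1/5)(0.6490+0.4290) + (1/5)(1.0000+0.6490)
  = 0.0232 + 0.0696 + 0.1322 + 0.2156 + 0.3298 = 0.7704
G = 1 − 0.7704 = 0.2296

0.230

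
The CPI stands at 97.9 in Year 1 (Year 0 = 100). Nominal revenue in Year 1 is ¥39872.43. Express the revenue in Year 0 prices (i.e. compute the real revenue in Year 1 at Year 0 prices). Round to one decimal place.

40727.7

Real = Nominal ÷ (Index/100) = 39872.43 ÷ (97.9/100)
     = 39872.43 ÷ 0.979 = 40727.7120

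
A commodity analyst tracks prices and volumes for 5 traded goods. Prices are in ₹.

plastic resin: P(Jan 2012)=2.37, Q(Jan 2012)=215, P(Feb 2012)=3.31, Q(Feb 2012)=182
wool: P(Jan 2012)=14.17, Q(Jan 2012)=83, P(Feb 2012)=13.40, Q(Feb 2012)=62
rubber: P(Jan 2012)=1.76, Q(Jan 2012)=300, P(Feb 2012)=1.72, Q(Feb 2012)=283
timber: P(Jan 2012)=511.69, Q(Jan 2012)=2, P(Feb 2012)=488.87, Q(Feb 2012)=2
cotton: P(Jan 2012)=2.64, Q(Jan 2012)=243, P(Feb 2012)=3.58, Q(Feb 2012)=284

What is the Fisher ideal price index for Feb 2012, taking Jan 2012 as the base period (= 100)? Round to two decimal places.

Laspeyres component (base-period weights):
ΣP(Feb 2012)Q(Jan 2012) = 3.31×215 + 13.40×83 + 1.72×300 + 488.87×2 + 3.58×243 = 711.65 + 1112.2 + 516 + 977.74 + 869.94 = 4187.53
ΣP(Jan 2012)Q(Jan 2012) = 2.37×215 + 14.17×83 + 1.76×300 + 511.69×2 + 2.64×243 = 509.55 + 1176.11 + 528 + 1023.38 + 641.52 = 3878.56
L = 4187.53 / 3878.56 × 100 = 107.9661
Paasche component (current-period weights):
ΣP(Feb 2012)Q(Feb 2012) = 3.31×182 + 13.40×62 + 1.72×283 + 488.87×2 + 3.58×284 = 602.42 + 830.8 + 486.76 + 977.74 + 1016.72 = 3914.44
ΣP(Jan 2012)Q(Feb 2012) = 2.37×182 + 14.17×62 + 1.76×283 + 511.69×2 + 2.64×284 = 431.34 + 878.54 + 498.08 + 1023.38 + 749.76 = 3581.1
P = 3914.44 / 3581.1 × 100 = 109.3083
Fisher = √(L × P) = √(107.9661 × 109.3083) = 108.6351

108.64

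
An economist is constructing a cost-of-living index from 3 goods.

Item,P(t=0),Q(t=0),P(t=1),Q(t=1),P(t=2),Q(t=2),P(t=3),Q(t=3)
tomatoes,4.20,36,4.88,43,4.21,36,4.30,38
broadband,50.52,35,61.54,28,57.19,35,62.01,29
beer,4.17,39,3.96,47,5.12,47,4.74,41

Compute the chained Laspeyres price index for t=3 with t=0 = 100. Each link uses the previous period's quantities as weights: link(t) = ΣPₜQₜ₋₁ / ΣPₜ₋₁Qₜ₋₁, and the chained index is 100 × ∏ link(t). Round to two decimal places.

121.23

Link t=0→t=1:
ΣP(t=1)Q(t=0) = 4.88×36 + 61.54×35 + 3.96×39 = 175.68 + 2153.9 + 154.44 = 2484.02
ΣP(t=0)Q(t=0) = 4.20×36 + 50.52×35 + 4.17×39 = 151.2 + 1768.2 + 162.63 = 2082.03
link = 2484.02/2082.03 = 1.193076
Link t=1→t=2:
ΣP(t=2)Q(t=1) = 4.21×43 + 57.19×28 + 5.12×47 = 181.03 + 1601.32 + 240.64 = 2022.99
ΣP(t=1)Q(t=1) = 4.88×43 + 61.54×28 + 3.96×47 = 209.84 + 1723.12 + 186.12 = 2119.08
link = 2022.99/2119.08 = 0.954655
Link t=2→t=3:
ΣP(t=3)Q(t=2) = 4.30×36 + 62.01×35 + 4.74×47 = 154.8 + 2170.35 + 222.78 = 2547.93
ΣP(t=2)Q(t=2) = 4.21×36 + 57.19×35 + 5.12×47 = 151.56 + 2001.65 + 240.64 = 2393.85
link = 2547.93/2393.85 = 1.064365
Chained index = 100 × 1.193076 × 0.954655 × 1.064365 = 121.2286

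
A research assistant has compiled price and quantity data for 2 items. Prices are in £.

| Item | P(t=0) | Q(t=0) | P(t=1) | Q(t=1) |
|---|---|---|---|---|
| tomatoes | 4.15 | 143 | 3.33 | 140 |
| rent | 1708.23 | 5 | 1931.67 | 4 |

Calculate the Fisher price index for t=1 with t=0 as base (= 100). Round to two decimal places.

110.73

Laspeyres component (base-period weights):
ΣP(t=1)Q(t=0) = 3.33×143 + 1931.67×5 = 476.19 + 9658.35 = 10134.54
ΣP(t=0)Q(t=0) = 4.15×143 + 1708.23×5 = 593.45 + 8541.15 = 9134.6
L = 10134.54 / 9134.6 × 100 = 110.9467
Paasche component (current-period weights):
ΣP(t=1)Q(t=1) = 3.33×140 + 1931.67×4 = 466.2 + 7726.68 = 8192.88
ΣP(t=0)Q(t=1) = 4.15×140 + 1708.23×4 = 581 + 6832.92 = 7413.92
P = 8192.88 / 7413.92 × 100 = 110.5067
Fisher = √(L × P) = √(110.9467 × 110.5067) = 110.7265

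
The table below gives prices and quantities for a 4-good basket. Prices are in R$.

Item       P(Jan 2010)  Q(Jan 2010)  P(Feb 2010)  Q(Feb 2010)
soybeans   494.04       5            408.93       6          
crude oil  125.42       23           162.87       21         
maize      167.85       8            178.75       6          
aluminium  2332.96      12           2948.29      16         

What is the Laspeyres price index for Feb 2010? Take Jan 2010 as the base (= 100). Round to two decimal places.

122.79

Laspeyres price index uses base-period quantities as weights.
ΣP(Feb 2010)·Q(Jan 2010) = 408.93×5 + 162.87×23 + 178.75×8 + 2948.29×12 = 2044.65 + 3746.01 + 1430 + 35379.48 = 42600.14
ΣP(Jan 2010)·Q(Jan 2010) = 494.04×5 + 125.42×23 + 167.85×8 + 2332.96×12 = 2470.2 + 2884.66 + 1342.8 + 27995.52 = 34693.18
Index = 42600.14 / 34693.18 × 100 = 122.7911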